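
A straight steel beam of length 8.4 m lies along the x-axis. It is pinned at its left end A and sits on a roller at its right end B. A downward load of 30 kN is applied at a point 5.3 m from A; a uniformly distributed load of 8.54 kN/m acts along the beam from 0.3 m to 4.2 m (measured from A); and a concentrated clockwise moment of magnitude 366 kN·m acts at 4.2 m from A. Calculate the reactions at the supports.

A_x = 0, A_y = -8.115 kN, B_y = 71.42 kN

Resultant of the distributed load: 8.54 × 3.9 = 33.306 kN at 2.25 m from A.
Moments about A: B_y·8.4 − 30·5.3 − (8.54·3.9)·2.25 − 366 = 0 → B_y = 599.9385/8.4 = 71.4213 ≈ 71.42 kN.
ΣF_y = 0: A_y + 71.4213 − 30 − 8.54·3.9 = 0 → A_y = -8.115 kN.
ΣF_x = 0: no horizontal applied forces, so A_x = 0.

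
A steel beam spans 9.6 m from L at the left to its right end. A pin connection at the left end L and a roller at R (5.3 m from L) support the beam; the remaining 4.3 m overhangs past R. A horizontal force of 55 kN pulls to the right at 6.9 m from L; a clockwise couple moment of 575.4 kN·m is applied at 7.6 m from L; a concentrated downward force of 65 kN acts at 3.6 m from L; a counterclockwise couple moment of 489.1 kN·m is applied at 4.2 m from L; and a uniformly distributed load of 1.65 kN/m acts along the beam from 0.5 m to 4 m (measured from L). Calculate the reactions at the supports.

L_x = -55.00 kN, L_y = 7.889 kN, R_y = 62.89 kN

Resultant of the distributed load: 1.65 × 3.5 = 5.775 kN at 2.25 m from L.
Moments about L: R_y·5.3 − 575.4 − 65·3.6 + 489.1 − (1.65·3.5)·2.25 = 0 → R_y = 333.29375/5.3 = 62.8856 ≈ 62.89 kN.
ΣF_y = 0: L_y + 62.8856 − 65 − 1.65·3.5 = 0 → L_y = 7.889 kN.
ΣF_x = 0: L_x + 55 = 0 → L_x = -55.00 kN.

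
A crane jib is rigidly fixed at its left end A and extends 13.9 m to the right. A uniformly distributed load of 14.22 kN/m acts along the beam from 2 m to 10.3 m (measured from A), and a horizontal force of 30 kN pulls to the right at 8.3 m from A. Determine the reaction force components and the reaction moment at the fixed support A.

Resultant of the distributed load: 14.22 × 8.3 = 118.026 kN at 6.15 m from A.
ΣF_x = 0: A_x + 30 = 0 → A_x = -30.00 kN.
ΣF_y = 0: A_y − 14.22·8.3 = 0 → A_y = 118.0 kN.
ΣM about A: M_A − (14.22·8.3)·6.15 = 0 → M_A = 725.9 kN·m.

A_x = -30.00 kN, A_y = 118.0 kN, M_A = 725.9 kN·m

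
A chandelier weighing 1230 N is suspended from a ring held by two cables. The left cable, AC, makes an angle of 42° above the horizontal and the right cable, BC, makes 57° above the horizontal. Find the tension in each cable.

T_AC = 678.3 N, T_BC = 925.5 N

ΣF_x = 0: −T_AC·cos42° + T_BC·cos57° = 0 → T_BC = 1.36447·T_AC.
ΣF_y = 0: T_AC·sin42° + T_BC·sin57° = 1230.
Substitute: T_AC·(0.669131 + 1.36447·0.838671) = 1230 → T_AC = 678.257 ≈ 678.3 N.
Then T_BC = 1.36447 × 678.257 = 925.5 N.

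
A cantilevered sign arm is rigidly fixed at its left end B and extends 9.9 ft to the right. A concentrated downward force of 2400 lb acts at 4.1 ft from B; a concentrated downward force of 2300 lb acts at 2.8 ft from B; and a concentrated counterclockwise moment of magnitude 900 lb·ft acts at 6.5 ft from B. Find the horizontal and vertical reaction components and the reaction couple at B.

B_x = 0, B_y = 4700 lb, M_B = 15380 lb·ft

ΣF_x = 0: B_x = 0.
ΣF_y = 0: B_y − 2400 − 2300 = 0 → B_y = 4700 lb.
ΣM about B: M_B − 2400·4.1 − 2300·2.8 + 900 = 0 → M_B = 15380 lb·ft.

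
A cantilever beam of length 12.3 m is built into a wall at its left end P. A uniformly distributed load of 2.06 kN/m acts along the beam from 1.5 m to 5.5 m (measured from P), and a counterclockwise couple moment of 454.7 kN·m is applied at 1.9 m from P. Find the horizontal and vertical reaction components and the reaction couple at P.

Resultant of the distributed load: 2.06 × 4 = 8.24 kN at 3.5 m from P.
ΣF_x = 0: P_x = 0.
ΣF_y = 0: P_y − 2.06·4 = 0 → P_y = 8.240 kN.
ΣM about P: M_P − (2.06·4)·3.5 + 454.7 = 0 → M_P = -425.9 kN·m.

P_x = 0, P_y = 8.240 kN, M_P = -425.9 kN·m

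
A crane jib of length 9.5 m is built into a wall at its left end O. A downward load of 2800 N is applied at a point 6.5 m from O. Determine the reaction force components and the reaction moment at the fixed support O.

O_x = 0, O_y = 2800 N, M_O = 18200 N·m

ΣF_x = 0: O_x = 0.
ΣF_y = 0: O_y − 2800 = 0 → O_y = 2800 N.
ΣM about O: M_O − 2800·6.5 = 0 → M_O = 18200 N·m.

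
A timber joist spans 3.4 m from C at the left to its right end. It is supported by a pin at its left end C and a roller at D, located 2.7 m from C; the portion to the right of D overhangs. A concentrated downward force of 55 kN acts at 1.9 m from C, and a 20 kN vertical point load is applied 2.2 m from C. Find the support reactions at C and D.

ΣM about C: D_y·2.7 − 55·1.9 − 20·2.2 = 0 → D_y = 148.5/2.7 = 55.00 kN.
ΣF_y = 0: C_y + 55 − 55 − 20 = 0 → C_y = 20.00 kN.
ΣF_x = 0: no horizontal applied forces, so C_x = 0.

C_x = 0, C_y = 20.00 kN, D_y = 55.00 kN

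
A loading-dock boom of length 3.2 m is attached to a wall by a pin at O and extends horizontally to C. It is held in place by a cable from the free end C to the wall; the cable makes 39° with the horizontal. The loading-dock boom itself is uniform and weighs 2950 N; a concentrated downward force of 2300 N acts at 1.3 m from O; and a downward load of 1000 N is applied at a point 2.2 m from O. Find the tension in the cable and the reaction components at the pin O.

ΣM about O: T·sin39°·3.2 − 2950·1.6 − 2300·1.3 − 1000·2.2 = 0 → T = 9910/(3.2·0.62932) = 4920.99 ≈ 4921 N.
ΣF_x = 0: O_x − T·cos39° = 0 → O_x = 4920.99 × 0.777146 = 3824 N.
ΣF_y = 0: O_y + T·sin39° − 2950 − 2300 − 1000 = 0 → O_y = 6250 − 4920.99 × 0.62932 = 3153 N.

T = 4921 N, O_x = 3824 N, O_y = 3153 N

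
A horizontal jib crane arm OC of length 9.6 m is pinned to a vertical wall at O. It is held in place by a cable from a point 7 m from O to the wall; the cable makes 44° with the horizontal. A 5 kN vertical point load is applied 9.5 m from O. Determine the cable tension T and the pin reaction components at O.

ΣM about O: T·sin44°·7 − 5·9.5 = 0 → T = 47.5/(7·0.694658) = 9.76842 ≈ 9.768 kN.
ΣF_x = 0: O_x − T·cos44° = 0 → O_x = 9.76842 × 0.71934 = 7.027 kN.
ΣF_y = 0: O_y + T·sin44° − 5 = 0 → O_y = 5 − 9.76842 × 0.694658 = -1.786 kN.

T = 9.768 kN, O_x = 7.027 kN, O_y = -1.786 kN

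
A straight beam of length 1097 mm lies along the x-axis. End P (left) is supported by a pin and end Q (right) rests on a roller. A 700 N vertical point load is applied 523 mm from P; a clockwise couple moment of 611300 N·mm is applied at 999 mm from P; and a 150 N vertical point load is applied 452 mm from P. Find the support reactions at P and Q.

P_x = 0, P_y = -102.8 N, Q_y = 952.8 N

ΣM about P: Q_y·1097 − 700·523 − 611300 − 150·452 = 0 → Q_y = 1045200/1097 = 952.78 ≈ 952.8 N.
ΣF_y = 0: P_y + 952.78 − 700 − 150 = 0 → P_y = -102.8 N.
ΣF_x = 0: no horizontal applied forces, so P_x = 0.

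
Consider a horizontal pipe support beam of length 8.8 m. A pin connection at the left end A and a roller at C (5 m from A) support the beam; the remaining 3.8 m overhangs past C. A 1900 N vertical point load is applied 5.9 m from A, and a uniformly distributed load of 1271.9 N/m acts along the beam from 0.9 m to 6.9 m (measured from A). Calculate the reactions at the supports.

A_x = 0, A_y = 1337 N, C_y = 8194 N

Resultant of the distributed load: 1271.9 × 6 = 7631.4 N at 3.9 m from A.
Moments about A: C_y·5 − 1900·5.9 − (1271.9·6)·3.9 = 0 → C_y = 40972.46/5 = 8194.49 ≈ 8194 N.
ΣF_y = 0: A_y + 8194.49 − 1900 − 1271.9·6 = 0 → A_y = 1337 N.
ΣF_x = 0: no horizontal applied forces, so A_x = 0.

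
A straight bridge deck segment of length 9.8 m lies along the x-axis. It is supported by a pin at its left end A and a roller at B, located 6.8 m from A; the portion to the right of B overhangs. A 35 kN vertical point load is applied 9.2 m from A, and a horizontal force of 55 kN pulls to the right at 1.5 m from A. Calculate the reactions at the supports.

A_x = -55.00 kN, A_y = -12.35 kN, B_y = 47.35 kN

Taking moments about A: B_y·6.8 − 35·9.2 = 0 → B_y = 322/6.8 = 47.3529 ≈ 47.35 kN.
ΣF_y = 0: A_y + 47.3529 − 35 = 0 → A_y = -12.35 kN.
ΣF_x = 0: A_x + 55 = 0 → A_x = -55.00 kN.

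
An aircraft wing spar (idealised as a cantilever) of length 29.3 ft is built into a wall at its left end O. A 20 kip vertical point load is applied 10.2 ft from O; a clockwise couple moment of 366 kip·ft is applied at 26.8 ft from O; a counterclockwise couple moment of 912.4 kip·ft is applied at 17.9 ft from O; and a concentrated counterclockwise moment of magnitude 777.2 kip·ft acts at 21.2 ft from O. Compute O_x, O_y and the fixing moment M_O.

O_x = 0, O_y = 20.00 kip, M_O = -1120 kip·ft

ΣF_x = 0: O_x = 0.
ΣF_y = 0: O_y − 20 = 0 → O_y = 20.00 kip.
ΣM about O: M_O − 20·10.2 − 366 + 912.4 + 777.2 = 0 → M_O = -1120 kip·ft.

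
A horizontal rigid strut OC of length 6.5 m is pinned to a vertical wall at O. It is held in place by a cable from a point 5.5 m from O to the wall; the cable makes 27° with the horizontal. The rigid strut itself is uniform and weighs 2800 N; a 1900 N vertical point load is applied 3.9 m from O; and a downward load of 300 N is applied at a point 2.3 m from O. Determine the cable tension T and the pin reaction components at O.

T = 6888 N, O_x = 6138 N, O_y = 1873 N

ΣM about O: T·sin27°·5.5 − 2800·3.25 − 1900·3.9 − 300·2.3 = 0 → T = 17200/(5.5·0.45399) = 6888.42 ≈ 6888 N.
ΣF_x = 0: O_x − T·cos27° = 0 → O_x = 6888.42 × 0.891007 = 6138 N.
ΣF_y = 0: O_y + T·sin27° − 2800 − 1900 − 300 = 0 → O_y = 5000 − 6888.42 × 0.45399 = 1873 N.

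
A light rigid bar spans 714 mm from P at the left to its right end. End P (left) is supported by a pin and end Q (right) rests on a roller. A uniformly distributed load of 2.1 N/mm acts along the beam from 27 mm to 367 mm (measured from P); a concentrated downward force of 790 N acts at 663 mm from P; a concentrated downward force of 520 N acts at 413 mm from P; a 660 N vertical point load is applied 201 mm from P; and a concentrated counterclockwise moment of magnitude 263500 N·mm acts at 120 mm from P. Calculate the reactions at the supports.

Resultant of the distributed load: 2.1 × 340 = 714 N at 197 mm from P.
ΣM about P: Q_y·714 − (2.1·340)·197 − 790·663 − 520·413 − 660·201 + 263500 = 0 → Q_y = 748348/714 = 1048.11 ≈ 1048 N.
ΣF_y = 0: P_y + 1048.11 − 2.1·340 − 790 − 520 − 660 = 0 → P_y = 1636 N.
ΣF_x = 0: no horizontal applied forces, so P_x = 0.

P_x = 0, P_y = 1636 N, Q_y = 1048 N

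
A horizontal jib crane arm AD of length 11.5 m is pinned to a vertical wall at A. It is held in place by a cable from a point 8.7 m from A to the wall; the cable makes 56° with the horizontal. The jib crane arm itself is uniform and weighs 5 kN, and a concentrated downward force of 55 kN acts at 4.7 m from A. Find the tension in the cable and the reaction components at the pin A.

ΣM about A: T·sin56°·8.7 − 5·5.75 − 55·4.7 = 0 → T = 287.25/(8.7·0.829038) = 39.826 ≈ 39.83 kN.
ΣF_x = 0: A_x − T·cos56° = 0 → A_x = 39.826 × 0.559193 = 22.27 kN.
ΣF_y = 0: A_y + T·sin56° − 5 − 55 = 0 → A_y = 60 − 39.826 × 0.829038 = 26.98 kN.

T = 39.83 kN, A_x = 22.27 kN, A_y = 26.98 kN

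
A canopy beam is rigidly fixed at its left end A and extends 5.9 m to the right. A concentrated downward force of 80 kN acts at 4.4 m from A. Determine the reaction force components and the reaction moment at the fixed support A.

ΣF_x = 0: A_x = 0.
ΣF_y = 0: A_y − 80 = 0 → A_y = 80.00 kN.
ΣM about A: M_A − 80·4.4 = 0 → M_A = 352.0 kN·m.

A_x = 0, A_y = 80.00 kN, M_A = 352.0 kN·m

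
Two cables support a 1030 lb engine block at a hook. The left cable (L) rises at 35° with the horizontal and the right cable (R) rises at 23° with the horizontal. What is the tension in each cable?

ΣF_x = 0: −T_L·cos35° + T_R·cos23° = 0 → T_R = 0.889894·T_L.
ΣF_y = 0: T_L·sin35° + T_R·sin23° = 1030.
Substitute: T_L·(0.573576 + 0.889894·0.390731) = 1030 → T_L = 1118 lb.
Then T_R = 0.889894 × 1118 = 994.9 lb.

T_L = 1118 lb, T_R = 994.9 lb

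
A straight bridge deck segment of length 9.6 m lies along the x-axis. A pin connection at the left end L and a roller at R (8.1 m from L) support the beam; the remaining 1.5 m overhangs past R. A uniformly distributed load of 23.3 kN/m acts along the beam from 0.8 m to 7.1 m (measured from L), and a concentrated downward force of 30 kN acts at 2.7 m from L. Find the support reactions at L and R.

Resultant of the distributed load: 23.3 × 6.3 = 146.79 kN at 3.95 m from L.
Moments about L: R_y·8.1 − (23.3·6.3)·3.95 − 30·2.7 = 0 → R_y = 660.8205/8.1 = 81.5828 ≈ 81.58 kN.
ΣF_y = 0: L_y + 81.5828 − 23.3·6.3 − 30 = 0 → L_y = 95.21 kN.
ΣF_x = 0: no horizontal applied forces, so L_x = 0.

L_x = 0, L_y = 95.21 kN, R_y = 81.58 kN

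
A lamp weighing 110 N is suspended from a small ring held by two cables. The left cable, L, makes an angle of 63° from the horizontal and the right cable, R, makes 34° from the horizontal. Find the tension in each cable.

T_L = 91.88 N, T_R = 50.31 N

ΣF_x = 0: −T_L·cos63° + T_R·cos34° = 0 → T_R = 0.547611·T_L.
ΣF_y = 0: T_L·sin63° + T_R·sin34° = 110.
Substitute: T_L·(0.891007 + 0.547611·0.559193) = 110 → T_L = 91.879 ≈ 91.88 N.
Then T_R = 0.547611 × 91.879 = 50.31 N.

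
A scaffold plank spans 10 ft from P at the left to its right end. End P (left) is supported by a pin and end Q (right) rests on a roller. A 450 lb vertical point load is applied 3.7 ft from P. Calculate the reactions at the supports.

P_x = 0, P_y = 283.5 lb, Q_y = 166.5 lb

Moments about P: Q_y·10 − 450·3.7 = 0 → Q_y = 1665/10 = 166.5 lb.
ΣF_y = 0: P_y + 166.5 − 450 = 0 → P_y = 283.5 lb.
ΣF_x = 0: no horizontal applied forces, so P_x = 0.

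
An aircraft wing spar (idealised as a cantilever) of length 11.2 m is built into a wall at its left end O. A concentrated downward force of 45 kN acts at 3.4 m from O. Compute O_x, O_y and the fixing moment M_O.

O_x = 0, O_y = 45.00 kN, M_O = 153.0 kN·m

ΣF_x = 0: O_x = 0.
ΣF_y = 0: O_y − 45 = 0 → O_y = 45.00 kN.
ΣM about O: M_O − 45·3.4 = 0 → M_O = 153.0 kN·m.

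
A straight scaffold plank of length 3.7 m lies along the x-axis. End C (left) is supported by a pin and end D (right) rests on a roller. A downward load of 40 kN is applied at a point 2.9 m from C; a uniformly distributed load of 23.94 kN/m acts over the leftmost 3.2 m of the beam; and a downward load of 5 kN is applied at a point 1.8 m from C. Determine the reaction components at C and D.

Resultant of the distributed load: 23.94 × 3.2 = 76.608 kN at 1.6 m from C.
Taking moments about C: D_y·3.7 − 40·2.9 − (23.94·3.2)·1.6 − 5·1.8 = 0 → D_y = 247.5728/3.7 = 66.9116 ≈ 66.91 kN.
ΣF_y = 0: C_y + 66.9116 − 40 − 23.94·3.2 − 5 = 0 → C_y = 54.70 kN.
ΣF_x = 0: no horizontal applied forces, so C_x = 0.

C_x = 0, C_y = 54.70 kN, D_y = 66.91 kN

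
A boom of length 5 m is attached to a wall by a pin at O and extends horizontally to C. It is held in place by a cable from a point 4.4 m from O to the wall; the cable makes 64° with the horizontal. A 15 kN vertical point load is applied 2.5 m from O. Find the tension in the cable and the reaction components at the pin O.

T = 9.482 kN, O_x = 4.157 kN, O_y = 6.477 kN

ΣM about O: T·sin64°·4.4 − 15·2.5 = 0 → T = 37.5/(4.4·0.898794) = 9.4824 ≈ 9.482 kN.
ΣF_x = 0: O_x − T·cos64° = 0 → O_x = 9.4824 × 0.438371 = 4.157 kN.
ΣF_y = 0: O_y + T·sin64° − 15 = 0 → O_y = 15 − 9.4824 × 0.898794 = 6.477 kN.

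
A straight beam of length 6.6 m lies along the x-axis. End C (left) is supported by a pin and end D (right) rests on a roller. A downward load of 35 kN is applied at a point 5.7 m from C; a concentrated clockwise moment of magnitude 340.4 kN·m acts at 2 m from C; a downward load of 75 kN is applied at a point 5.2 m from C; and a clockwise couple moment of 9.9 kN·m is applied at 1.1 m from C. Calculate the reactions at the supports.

ΣM about C: D_y·6.6 − 35·5.7 − 340.4 − 75·5.2 − 9.9 = 0 → D_y = 939.8/6.6 = 142.394 ≈ 142.4 kN.
ΣF_y = 0: C_y + 142.394 − 35 − 75 = 0 → C_y = -32.39 kN.
ΣF_x = 0: no horizontal applied forces, so C_x = 0.

C_x = 0, C_y = -32.39 kN, D_y = 142.4 kN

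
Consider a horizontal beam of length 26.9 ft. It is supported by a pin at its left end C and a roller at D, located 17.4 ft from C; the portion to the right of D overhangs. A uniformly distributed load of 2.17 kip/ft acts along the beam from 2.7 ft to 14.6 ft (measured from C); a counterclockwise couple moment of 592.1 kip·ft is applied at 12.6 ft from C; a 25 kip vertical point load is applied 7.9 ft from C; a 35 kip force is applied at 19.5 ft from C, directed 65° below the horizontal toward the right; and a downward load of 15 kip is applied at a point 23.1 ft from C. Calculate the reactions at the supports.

Resultant of the distributed load: 2.17 × 11.9 = 25.823 kip at 8.65 ft from C.
ΣM about C: D_y·17.4 − (2.17·11.9)·8.65 + 592.1 − 25·7.9 − 35·sin65°·19.5 − 15·23.1 = 0 → D_y = 793.824/17.4 = 45.6221 ≈ 45.62 kip.
ΣF_y = 0: C_y + 45.6221 − 2.17·11.9 − 25 − 35·sin65° − 15 = 0 → C_y = 51.92 kip.
ΣF_x = 0: C_x + 35·cos65° = 0 → C_x = -14.79 kip.

C_x = -14.79 kip, C_y = 51.92 kip, D_y = 45.62 kip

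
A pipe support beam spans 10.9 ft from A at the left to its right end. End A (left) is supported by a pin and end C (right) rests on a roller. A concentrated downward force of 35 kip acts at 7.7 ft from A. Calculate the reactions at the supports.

Taking moments about A: C_y·10.9 − 35·7.7 = 0 → C_y = 269.5/10.9 = 24.7248 ≈ 24.72 kip.
ΣF_y = 0: A_y + 24.7248 − 35 = 0 → A_y = 10.28 kip.
ΣF_x = 0: no horizontal applied forces, so A_x = 0.

A_x = 0, A_y = 10.28 kip, C_y = 24.72 kip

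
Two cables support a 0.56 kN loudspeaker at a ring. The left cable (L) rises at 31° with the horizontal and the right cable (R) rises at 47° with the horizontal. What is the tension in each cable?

ΣF_x = 0: −T_L·cos31° + T_R·cos47° = 0 → T_R = 1.25685·T_L.
ΣF_y = 0: T_L·sin31° + T_R·sin47° = 0.56.
Substitute: T_L·(0.515038 + 1.25685·0.731354) = 0.56 → T_L = 0.390451 ≈ 0.3905 kN.
Then T_R = 1.25685 × 0.390451 = 0.4907 kN.

T_L = 0.3905 kN, T_R = 0.4907 kN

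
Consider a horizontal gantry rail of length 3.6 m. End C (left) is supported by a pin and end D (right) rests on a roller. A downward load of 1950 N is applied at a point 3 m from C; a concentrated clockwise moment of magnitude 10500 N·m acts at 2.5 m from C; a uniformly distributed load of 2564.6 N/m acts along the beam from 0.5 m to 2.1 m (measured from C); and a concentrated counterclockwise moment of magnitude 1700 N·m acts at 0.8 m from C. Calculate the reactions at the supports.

C_x = 0, C_y = 502.1 N, D_y = 5551 N

Resultant of the distributed load: 2564.6 × 1.6 = 4103.36 N at 1.3 m from C.
Taking moments about C: D_y·3.6 − 1950·3 − 10500 − (2564.6·1.6)·1.3 + 1700 = 0 → D_y = 19984.368/3.6 = 5551.21 ≈ 5551 N.
ΣF_y = 0: C_y + 5551.21 − 1950 − 2564.6·1.6 = 0 → C_y = 502.1 N.
ΣF_x = 0: no horizontal applied forces, so C_x = 0.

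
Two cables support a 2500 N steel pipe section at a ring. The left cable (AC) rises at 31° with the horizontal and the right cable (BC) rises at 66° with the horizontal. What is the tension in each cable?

ΣF_x = 0: −T_AC·cos31° + T_BC·cos66° = 0 → T_BC = 2.10743·T_AC.
ΣF_y = 0: T_AC·sin31° + T_BC·sin66° = 2500.
Substitute: T_AC·(0.515038 + 2.10743·0.913545) = 2500 → T_AC = 1024.48 ≈ 1024 N.
Then T_BC = 2.10743 × 1024.48 = 2159 N.

T_AC = 1024 N, T_BC = 2159 N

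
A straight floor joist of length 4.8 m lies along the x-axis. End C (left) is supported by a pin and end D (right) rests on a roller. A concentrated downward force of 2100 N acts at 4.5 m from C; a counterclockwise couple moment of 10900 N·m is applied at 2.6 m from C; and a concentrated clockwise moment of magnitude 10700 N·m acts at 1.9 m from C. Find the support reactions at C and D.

C_x = 0, C_y = 172.9 N, D_y = 1927 N

Moments about C: D_y·4.8 − 2100·4.5 + 10900 − 10700 = 0 → D_y = 9250/4.8 = 1927.08 ≈ 1927 N.
ΣF_y = 0: C_y + 1927.08 − 2100 = 0 → C_y = 172.9 N.
ΣF_x = 0: no horizontal applied forces, so C_x = 0.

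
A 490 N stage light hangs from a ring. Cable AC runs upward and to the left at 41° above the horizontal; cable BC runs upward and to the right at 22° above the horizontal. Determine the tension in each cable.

ΣF_x = 0: −T_AC·cos41° + T_BC·cos22° = 0 → T_BC = 0.813981·T_AC.
ΣF_y = 0: T_AC·sin41° + T_BC·sin22° = 490.
Substitute: T_AC·(0.656059 + 0.813981·0.374607) = 490 → T_AC = 509.895 ≈ 509.9 N.
Then T_BC = 0.813981 × 509.895 = 415.0 N.

T_AC = 509.9 N, T_BC = 415.0 N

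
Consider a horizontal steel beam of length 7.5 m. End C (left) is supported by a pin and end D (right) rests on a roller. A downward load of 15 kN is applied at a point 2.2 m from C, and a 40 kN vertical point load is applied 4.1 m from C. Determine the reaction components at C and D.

ΣM about C: D_y·7.5 − 15·2.2 − 40·4.1 = 0 → D_y = 197/7.5 = 26.2667 ≈ 26.27 kN.
ΣF_y = 0: C_y + 26.2667 − 15 − 40 = 0 → C_y = 28.73 kN.
ΣF_x = 0: no horizontal applied forces, so C_x = 0.

C_x = 0, C_y = 28.73 kN, D_y = 26.27 kN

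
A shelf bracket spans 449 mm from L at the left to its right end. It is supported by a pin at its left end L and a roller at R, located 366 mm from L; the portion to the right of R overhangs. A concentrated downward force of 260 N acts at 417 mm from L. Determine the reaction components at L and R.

L_x = 0, L_y = -36.23 N, R_y = 296.2 N

Moments about L: R_y·366 − 260·417 = 0 → R_y = 108420/366 = 296.23 ≈ 296.2 N.
ΣF_y = 0: L_y + 296.23 − 260 = 0 → L_y = -36.23 N.
ΣF_x = 0: no horizontal applied forces, so L_x = 0.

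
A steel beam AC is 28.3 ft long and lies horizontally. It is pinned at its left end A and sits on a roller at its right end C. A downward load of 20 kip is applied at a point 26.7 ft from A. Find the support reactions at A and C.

A_x = 0, A_y = 1.131 kip, C_y = 18.87 kip

Taking moments about A: C_y·28.3 − 20·26.7 = 0 → C_y = 534/28.3 = 18.8693 ≈ 18.87 kip.
ΣF_y = 0: A_y + 18.8693 − 20 = 0 → A_y = 1.131 kip.
ΣF_x = 0: no horizontal applied forces, so A_x = 0.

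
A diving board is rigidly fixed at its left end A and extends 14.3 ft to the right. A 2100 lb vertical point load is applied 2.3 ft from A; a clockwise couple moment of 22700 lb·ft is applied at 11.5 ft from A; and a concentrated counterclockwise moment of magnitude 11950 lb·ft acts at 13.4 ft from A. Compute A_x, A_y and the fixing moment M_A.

A_x = 0, A_y = 2100 lb, M_A = 15580 lb·ft

ΣF_x = 0: A_x = 0.
ΣF_y = 0: A_y − 2100 = 0 → A_y = 2100 lb.
ΣM about A: M_A − 2100·2.3 − 22700 + 11950 = 0 → M_A = 15580 lb·ft.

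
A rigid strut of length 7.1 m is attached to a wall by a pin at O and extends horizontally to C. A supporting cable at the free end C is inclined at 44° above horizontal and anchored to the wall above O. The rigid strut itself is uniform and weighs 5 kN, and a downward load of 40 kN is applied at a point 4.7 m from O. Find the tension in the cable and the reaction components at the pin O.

T = 41.72 kN, O_x = 30.01 kN, O_y = 16.02 kN

ΣM about O: T·sin44°·7.1 − 5·3.55 − 40·4.7 = 0 → T = 205.75/(7.1·0.694658) = 41.7167 ≈ 41.72 kN.
ΣF_x = 0: O_x − T·cos44° = 0 → O_x = 41.7167 × 0.71934 = 30.01 kN.
ΣF_y = 0: O_y + T·sin44° − 5 − 40 = 0 → O_y = 45 − 41.7167 × 0.694658 = 16.02 kN.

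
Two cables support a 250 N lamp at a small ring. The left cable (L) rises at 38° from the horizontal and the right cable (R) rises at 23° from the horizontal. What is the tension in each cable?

ΣF_x = 0: −T_L·cos38° + T_R·cos23° = 0 → T_R = 0.856064·T_L.
ΣF_y = 0: T_L·sin38° + T_R·sin23° = 250.
Substitute: T_L·(0.615661 + 0.856064·0.390731) = 250 → T_L = 263.116 ≈ 263.1 N.
Then T_R = 0.856064 × 263.116 = 225.2 N.

T_L = 263.1 N, T_R = 225.2 N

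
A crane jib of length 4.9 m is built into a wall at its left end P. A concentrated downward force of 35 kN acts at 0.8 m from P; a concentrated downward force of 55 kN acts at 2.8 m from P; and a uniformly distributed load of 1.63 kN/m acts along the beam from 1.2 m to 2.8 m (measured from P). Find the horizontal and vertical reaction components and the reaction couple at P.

Resultant of the distributed load: 1.63 × 1.6 = 2.608 kN at 2 m from P.
ΣF_x = 0: P_x = 0.
ΣF_y = 0: P_y − 35 − 55 − 1.63·1.6 = 0 → P_y = 92.61 kN.
ΣM about P: M_P − 35·0.8 − 55·2.8 − (1.63·1.6)·2 = 0 → M_P = 187.2 kN·m.

P_x = 0, P_y = 92.61 kN, M_P = 187.2 kN·m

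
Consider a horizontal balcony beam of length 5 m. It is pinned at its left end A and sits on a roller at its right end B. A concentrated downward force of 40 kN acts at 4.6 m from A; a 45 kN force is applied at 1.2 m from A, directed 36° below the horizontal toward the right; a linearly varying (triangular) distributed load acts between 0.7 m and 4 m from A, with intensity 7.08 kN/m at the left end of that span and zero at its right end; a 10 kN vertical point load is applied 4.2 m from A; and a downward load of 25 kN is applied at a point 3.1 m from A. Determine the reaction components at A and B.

A_x = -36.41 kN, A_y = 41.88 kN, B_y = 71.25 kN

Resultant of the triangular load: ½ × 7.08 × 3.3 = 11.682 kN, acting at 1.8 m from A (one-third of the span from the peak).
ΣM about A: B_y·5 − 40·4.6 − 45·sin36°·1.2 − (½·7.08·3.3)·1.8 − 10·4.2 − 25·3.1 = 0 → B_y = 356.268/5 = 71.2536 ≈ 71.25 kN.
ΣF_y = 0: A_y + 71.2536 − 40 − 45·sin36° − ½·7.08·3.3 − 10 − 25 = 0 → A_y = 41.88 kN.
ΣF_x = 0: A_x + 45·cos36° = 0 → A_x = -36.41 kN.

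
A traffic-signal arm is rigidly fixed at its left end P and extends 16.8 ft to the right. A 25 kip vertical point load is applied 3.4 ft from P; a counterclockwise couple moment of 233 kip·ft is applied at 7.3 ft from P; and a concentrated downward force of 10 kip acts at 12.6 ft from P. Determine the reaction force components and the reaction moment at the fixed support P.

ΣF_x = 0: P_x = 0.
ΣF_y = 0: P_y − 25 − 10 = 0 → P_y = 35.00 kip.
ΣM about P: M_P − 25·3.4 + 233 − 10·12.6 = 0 → M_P = -22.00 kip·ft.

P_x = 0, P_y = 35.00 kip, M_P = -22.00 kip·ft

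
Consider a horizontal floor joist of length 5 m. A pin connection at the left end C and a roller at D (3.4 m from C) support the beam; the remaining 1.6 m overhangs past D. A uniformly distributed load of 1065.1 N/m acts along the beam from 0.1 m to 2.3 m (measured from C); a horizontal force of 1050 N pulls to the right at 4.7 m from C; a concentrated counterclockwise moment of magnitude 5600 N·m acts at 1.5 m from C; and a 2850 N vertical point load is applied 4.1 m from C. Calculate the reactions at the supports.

Resultant of the distributed load: 1065.1 × 2.2 = 2343.22 N at 1.2 m from C.
Moments about C: D_y·3.4 − (1065.1·2.2)·1.2 + 5600 − 2850·4.1 = 0 → D_y = 8896.864/3.4 = 2616.72 ≈ 2617 N.
ΣF_y = 0: C_y + 2616.72 − 1065.1·2.2 − 2850 = 0 → C_y = 2576 N.
ΣF_x = 0: C_x + 1050 = 0 → C_x = -1050 N.

C_x = -1050 N, C_y = 2576 N, D_y = 2617 N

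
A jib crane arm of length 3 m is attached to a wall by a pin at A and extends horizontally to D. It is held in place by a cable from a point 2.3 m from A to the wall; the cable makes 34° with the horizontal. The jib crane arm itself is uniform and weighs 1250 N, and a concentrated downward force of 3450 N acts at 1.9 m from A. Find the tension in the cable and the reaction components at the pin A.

ΣM about A: T·sin34°·2.3 − 1250·1.5 − 3450·1.9 = 0 → T = 8430/(2.3·0.559193) = 6554.48 ≈ 6554 N.
ΣF_x = 0: A_x − T·cos34° = 0 → A_x = 6554.48 × 0.829038 = 5434 N.
ΣF_y = 0: A_y + T·sin34° − 1250 − 3450 = 0 → A_y = 4700 − 6554.48 × 0.559193 = 1035 N.

T = 6554 N, A_x = 5434 N, A_y = 1035 N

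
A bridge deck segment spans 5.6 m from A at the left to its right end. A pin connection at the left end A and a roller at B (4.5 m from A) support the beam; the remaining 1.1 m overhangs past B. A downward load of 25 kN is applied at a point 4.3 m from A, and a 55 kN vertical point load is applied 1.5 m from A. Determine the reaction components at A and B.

Taking moments about A: B_y·4.5 − 25·4.3 − 55·1.5 = 0 → B_y = 190/4.5 = 42.2222 ≈ 42.22 kN.
ΣF_y = 0: A_y + 42.2222 − 25 − 55 = 0 → A_y = 37.78 kN.
ΣF_x = 0: no horizontal applied forces, so A_x = 0.

A_x = 0, A_y = 37.78 kN, B_y = 42.22 kN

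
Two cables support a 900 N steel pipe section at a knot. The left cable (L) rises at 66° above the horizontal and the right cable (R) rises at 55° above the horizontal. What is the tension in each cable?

T_L = 602.2 N, T_R = 427.1 N

ΣF_x = 0: −T_L·cos66° + T_R·cos55° = 0 → T_R = 0.709124·T_L.
ΣF_y = 0: T_L·sin66° + T_R·sin55° = 900.
Substitute: T_L·(0.913545 + 0.709124·0.819152) = 900 → T_L = 602.238 ≈ 602.2 N.
Then T_R = 0.709124 × 602.238 = 427.1 N.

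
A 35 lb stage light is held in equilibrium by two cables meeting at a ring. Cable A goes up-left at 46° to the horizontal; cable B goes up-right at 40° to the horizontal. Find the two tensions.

T_A = 26.88 lb, T_B = 24.37 lb

ΣF_x = 0: −T_A·cos46° + T_B·cos40° = 0 → T_B = 0.906812·T_A.
ΣF_y = 0: T_A·sin46° + T_B·sin40° = 35.
Substitute: T_A·(0.71934 + 0.906812·0.642788) = 35 → T_A = 26.877 ≈ 26.88 lb.
Then T_B = 0.906812 × 26.877 = 24.37 lb.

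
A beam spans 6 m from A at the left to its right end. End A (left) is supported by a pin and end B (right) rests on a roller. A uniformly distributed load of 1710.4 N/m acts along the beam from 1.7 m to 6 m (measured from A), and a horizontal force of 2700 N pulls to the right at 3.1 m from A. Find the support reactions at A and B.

Resultant of the distributed load: 1710.4 × 4.3 = 7354.72 N at 3.85 m from A.
Moments about A: B_y·6 − (1710.4·4.3)·3.85 = 0 → B_y = 28315.672/6 = 4719.28 ≈ 4719 N.
ΣF_y = 0: A_y + 4719.28 − 1710.4·4.3 = 0 → A_y = 2635 N.
ΣF_x = 0: A_x + 2700 = 0 → A_x = -2700 N.

A_x = -2700 N, A_y = 2635 N, B_y = 4719 N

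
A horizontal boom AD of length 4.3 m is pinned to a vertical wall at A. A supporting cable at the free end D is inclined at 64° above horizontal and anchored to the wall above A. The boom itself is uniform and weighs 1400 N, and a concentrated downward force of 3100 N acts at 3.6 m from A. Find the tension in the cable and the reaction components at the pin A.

ΣM about A: T·sin64°·4.3 − 1400·2.15 − 3100·3.6 = 0 → T = 14170/(4.3·0.898794) = 3666.41 ≈ 3666 N.
ΣF_x = 0: A_x − T·cos64° = 0 → A_x = 3666.41 × 0.438371 = 1607 N.
ΣF_y = 0: A_y + T·sin64° − 1400 − 3100 = 0 → A_y = 4500 − 3666.41 × 0.898794 = 1205 N.

T = 3666 N, A_x = 1607 N, A_y = 1205 N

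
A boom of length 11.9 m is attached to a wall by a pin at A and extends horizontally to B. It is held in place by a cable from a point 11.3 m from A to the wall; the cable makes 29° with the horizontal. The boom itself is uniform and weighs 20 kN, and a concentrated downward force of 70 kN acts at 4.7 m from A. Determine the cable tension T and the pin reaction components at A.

T = 81.78 kN, A_x = 71.52 kN, A_y = 50.35 kN

ΣM about A: T·sin29°·11.3 − 20·5.95 − 70·4.7 = 0 → T = 448/(11.3·0.48481) = 81.7764 ≈ 81.78 kN.
ΣF_x = 0: A_x − T·cos29° = 0 → A_x = 81.7764 × 0.87462 = 71.52 kN.
ΣF_y = 0: A_y + T·sin29° − 20 − 70 = 0 → A_y = 90 − 81.7764 × 0.48481 = 50.35 kN.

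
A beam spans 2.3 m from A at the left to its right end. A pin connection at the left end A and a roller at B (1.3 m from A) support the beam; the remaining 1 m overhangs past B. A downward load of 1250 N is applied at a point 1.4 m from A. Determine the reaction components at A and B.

A_x = 0, A_y = -96.15 N, B_y = 1346 N

ΣM about A: B_y·1.3 − 1250·1.4 = 0 → B_y = 1750/1.3 = 1346.15 ≈ 1346 N.
ΣF_y = 0: A_y + 1346.15 − 1250 = 0 → A_y = -96.15 N.
ΣF_x = 0: no horizontal applied forces, so A_x = 0.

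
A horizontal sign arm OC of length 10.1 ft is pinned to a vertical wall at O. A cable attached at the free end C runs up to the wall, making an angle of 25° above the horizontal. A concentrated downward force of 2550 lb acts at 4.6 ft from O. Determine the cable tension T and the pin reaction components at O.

ΣM about O: T·sin25°·10.1 − 2550·4.6 = 0 → T = 11730/(10.1·0.422618) = 2748.08 ≈ 2748 lb.
ΣF_x = 0: O_x − T·cos25° = 0 → O_x = 2748.08 × 0.906308 = 2491 lb.
ΣF_y = 0: O_y + T·sin25° − 2550 = 0 → O_y = 2550 − 2748.08 × 0.422618 = 1389 lb.

T = 2748 lb, O_x = 2491 lb, O_y = 1389 lb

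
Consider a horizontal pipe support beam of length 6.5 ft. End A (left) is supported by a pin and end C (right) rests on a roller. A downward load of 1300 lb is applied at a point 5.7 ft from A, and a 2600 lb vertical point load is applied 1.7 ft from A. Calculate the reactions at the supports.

A_x = 0, A_y = 2080 lb, C_y = 1820 lb

ΣM about A: C_y·6.5 − 1300·5.7 − 2600·1.7 = 0 → C_y = 11830/6.5 = 1820 lb.
ΣF_y = 0: A_y + 1820 − 1300 − 2600 = 0 → A_y = 2080 lb.
ΣF_x = 0: no horizontal applied forces, so A_x = 0.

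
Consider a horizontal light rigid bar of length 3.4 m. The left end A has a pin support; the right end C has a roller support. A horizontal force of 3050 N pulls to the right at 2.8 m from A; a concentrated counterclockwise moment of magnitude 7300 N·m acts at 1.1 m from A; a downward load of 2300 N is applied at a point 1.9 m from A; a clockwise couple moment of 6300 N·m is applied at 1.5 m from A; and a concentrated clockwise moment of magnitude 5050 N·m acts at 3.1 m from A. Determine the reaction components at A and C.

ΣM about A: C_y·3.4 + 7300 − 2300·1.9 − 6300 − 5050 = 0 → C_y = 8420/3.4 = 2476.47 ≈ 2476 N.
ΣF_y = 0: A_y + 2476.47 − 2300 = 0 → A_y = -176.5 N.
ΣF_x = 0: A_x + 3050 = 0 → A_x = -3050 N.

A_x = -3050 N, A_y = -176.5 N, C_y = 2476 N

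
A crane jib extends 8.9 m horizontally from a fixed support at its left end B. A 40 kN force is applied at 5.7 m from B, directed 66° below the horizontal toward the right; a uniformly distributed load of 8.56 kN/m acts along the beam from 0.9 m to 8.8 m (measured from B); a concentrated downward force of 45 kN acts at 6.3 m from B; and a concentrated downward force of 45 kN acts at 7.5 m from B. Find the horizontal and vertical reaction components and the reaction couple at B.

Resultant of the distributed load: 8.56 × 7.9 = 67.624 kN at 4.85 m from B.
ΣF_x = 0: B_x + 40·cos66° = 0 → B_x = -16.27 kN.
ΣF_y = 0: B_y − 40·sin66° − 8.56·7.9 − 45 − 45 = 0 → B_y = 194.2 kN.
ΣM about B: M_B − 40·sin66°·5.7 − (8.56·7.9)·4.85 − 45·6.3 − 45·7.5 = 0 → M_B = 1157 kN·m.

B_x = -16.27 kN, B_y = 194.2 kN, M_B = 1157 kN·m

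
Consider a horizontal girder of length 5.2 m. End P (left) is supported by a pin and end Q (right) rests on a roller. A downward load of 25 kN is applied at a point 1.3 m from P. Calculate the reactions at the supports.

Moments about P: Q_y·5.2 − 25·1.3 = 0 → Q_y = 32.5/5.2 = 6.250 kN.
ΣF_y = 0: P_y + 6.25 − 25 = 0 → P_y = 18.75 kN.
ΣF_x = 0: no horizontal applied forces, so P_x = 0.

P_x = 0, P_y = 18.75 kN, Q_y = 6.250 kN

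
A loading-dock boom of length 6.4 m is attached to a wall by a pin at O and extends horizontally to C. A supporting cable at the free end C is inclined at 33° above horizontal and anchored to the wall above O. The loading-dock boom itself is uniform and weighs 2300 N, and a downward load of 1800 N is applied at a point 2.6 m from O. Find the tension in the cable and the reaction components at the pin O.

ΣM about O: T·sin33°·6.4 − 2300·3.2 − 1800·2.6 = 0 → T = 12040/(6.4·0.544639) = 3454.12 ≈ 3454 N.
ΣF_x = 0: O_x − T·cos33° = 0 → O_x = 3454.12 × 0.838671 = 2897 N.
ΣF_y = 0: O_y + T·sin33° − 2300 − 1800 = 0 → O_y = 4100 − 3454.12 × 0.544639 = 2219 N.

T = 3454 N, O_x = 2897 N, O_y = 2219 N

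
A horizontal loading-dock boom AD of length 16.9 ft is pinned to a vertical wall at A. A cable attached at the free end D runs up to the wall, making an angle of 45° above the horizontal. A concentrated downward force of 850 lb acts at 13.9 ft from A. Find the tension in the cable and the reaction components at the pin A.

T = 988.7 lb, A_x = 699.1 lb, A_y = 150.9 lb

ΣM about A: T·sin45°·16.9 − 850·13.9 = 0 → T = 11815/(16.9·0.707107) = 988.694 ≈ 988.7 lb.
ΣF_x = 0: A_x − T·cos45° = 0 → A_x = 988.694 × 0.707107 = 699.1 lb.
ΣF_y = 0: A_y + T·sin45° − 850 = 0 → A_y = 850 − 988.694 × 0.707107 = 150.9 lb.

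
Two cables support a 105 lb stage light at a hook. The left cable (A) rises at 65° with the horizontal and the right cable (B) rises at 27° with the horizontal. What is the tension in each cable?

T_A = 93.61 lb, T_B = 44.40 lb

ΣF_x = 0: −T_A·cos65° + T_B·cos27° = 0 → T_B = 0.474316·T_A.
ΣF_y = 0: T_A·sin65° + T_B·sin27° = 105.
Substitute: T_A·(0.906308 + 0.474316·0.45399) = 105 → T_A = 93.6127 ≈ 93.61 lb.
Then T_B = 0.474316 × 93.6127 = 44.40 lb.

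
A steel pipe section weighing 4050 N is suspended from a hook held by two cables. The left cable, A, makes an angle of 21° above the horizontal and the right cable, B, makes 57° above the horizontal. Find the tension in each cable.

T_A = 2255 N, T_B = 3865 N

ΣF_x = 0: −T_A·cos21° + T_B·cos57° = 0 → T_B = 1.71413·T_A.
ΣF_y = 0: T_A·sin21° + T_B·sin57° = 4050.
Substitute: T_A·(0.358368 + 1.71413·0.838671) = 4050 → T_A = 2255.06 ≈ 2255 N.
Then T_B = 1.71413 × 2255.06 = 3865 N.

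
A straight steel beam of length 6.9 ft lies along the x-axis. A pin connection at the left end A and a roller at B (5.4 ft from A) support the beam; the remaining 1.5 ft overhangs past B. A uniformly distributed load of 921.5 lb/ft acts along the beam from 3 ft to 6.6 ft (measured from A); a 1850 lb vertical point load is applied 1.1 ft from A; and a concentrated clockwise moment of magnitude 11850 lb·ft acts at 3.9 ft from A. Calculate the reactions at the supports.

Resultant of the distributed load: 921.5 × 3.6 = 3317.4 lb at 4.8 ft from A.
ΣM about A: B_y·5.4 − (921.5·3.6)·4.8 − 1850·1.1 − 11850 = 0 → B_y = 29808.52/5.4 = 5520.1 ≈ 5520 lb.
ΣF_y = 0: A_y + 5520.1 − 921.5·3.6 − 1850 = 0 → A_y = -352.7 lb.
ΣF_x = 0: no horizontal applied forces, so A_x = 0.

A_x = 0, A_y = -352.7 lb, B_y = 5520 lb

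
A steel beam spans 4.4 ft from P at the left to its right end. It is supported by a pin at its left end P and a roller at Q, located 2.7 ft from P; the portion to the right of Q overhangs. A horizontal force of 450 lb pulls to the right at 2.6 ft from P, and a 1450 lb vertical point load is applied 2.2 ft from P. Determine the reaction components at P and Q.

P_x = -450.0 lb, P_y = 268.5 lb, Q_y = 1181 lb

Moments about P: Q_y·2.7 − 1450·2.2 = 0 → Q_y = 3190/2.7 = 1181.48 ≈ 1181 lb.
ΣF_y = 0: P_y + 1181.48 − 1450 = 0 → P_y = 268.5 lb.
ΣF_x = 0: P_x + 450 = 0 → P_x = -450.0 lb.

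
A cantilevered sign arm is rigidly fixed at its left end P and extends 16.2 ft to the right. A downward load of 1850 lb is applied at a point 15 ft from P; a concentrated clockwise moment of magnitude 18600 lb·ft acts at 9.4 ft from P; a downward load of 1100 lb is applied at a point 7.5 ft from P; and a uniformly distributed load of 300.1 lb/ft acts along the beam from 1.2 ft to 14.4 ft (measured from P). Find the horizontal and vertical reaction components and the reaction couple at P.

P_x = 0, P_y = 6911 lb, M_P = 85500 lb·ft

Resultant of the distributed load: 300.1 × 13.2 = 3961.32 lb at 7.8 ft from P.
ΣF_x = 0: P_x = 0.
ΣF_y = 0: P_y − 1850 − 1100 − 300.1·13.2 = 0 → P_y = 6911 lb.
ΣM about P: M_P − 1850·15 − 18600 − 1100·7.5 − (300.1·13.2)·7.8 = 0 → M_P = 85500 lb·ft.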